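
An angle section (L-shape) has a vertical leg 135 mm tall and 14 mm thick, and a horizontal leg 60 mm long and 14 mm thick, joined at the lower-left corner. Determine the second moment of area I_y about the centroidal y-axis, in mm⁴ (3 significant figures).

I_y ≈ 5.77 × 10⁵ mm⁴

Split into non-overlapping primitives; take the origin at the lower-left of the bounding box.
Vertical leg: 14 × 135, A = 1 890 mm², x = 7 mm, Ī = 30 870 mm⁴.
Horizontal leg (remainder): 46 × 14, A = 644 mm², x = 37 mm, Ī = 113 559 mm⁴.
Centroid: x̄ = ΣA·x / ΣA = 14.624 mm.
Transfer each piece to the centroidal y-axis using Ī + A·d² with d = x − 14.624:
  vertical leg: d = -7.6243 mm → contributes +140 736 mm⁴
  horizontal leg (remainder): d = 22.376 mm → contributes +435 991 mm⁴
Total I = 576 727 mm⁴.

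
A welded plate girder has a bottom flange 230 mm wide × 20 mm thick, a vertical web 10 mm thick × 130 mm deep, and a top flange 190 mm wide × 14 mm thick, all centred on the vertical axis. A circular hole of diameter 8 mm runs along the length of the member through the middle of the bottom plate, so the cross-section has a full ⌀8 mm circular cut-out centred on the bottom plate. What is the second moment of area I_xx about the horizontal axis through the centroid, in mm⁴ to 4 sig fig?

I_xx ≈ 3.878 × 10⁷ mm⁴

Split into non-overlapping primitives; take the origin at the lower-left of the bounding box.
Bottom plate: 230 × 20, A = 4 600 mm², y = 10 mm, Ī = 153 333 mm⁴.
Web plate: 10 × 130, A = 1 300 mm², y = 85 mm, Ī = 1 830 833 mm⁴.
Top plate: 190 × 14, A = 2 660 mm², y = 157 mm, Ī = 43446.7 mm⁴.
Hole (subtracted): ⌀8, A = 50.2655 mm², y = 10 mm, Ī = 201.062 mm⁴.
Centroid: ȳ = ΣA·y / ΣA = 67.4072 mm.
Transfer each piece to the horizontal axis through the centroid using Ī + A·d² with d = y − 67.4072:
  bottom plate: d = -57.4072 mm → contributes +15 313 030 mm⁴
  web plate: d = 17.5928 mm → contributes +2 233 192 mm⁴
  top plate: d = 89.5928 mm → contributes +21 394 922 mm⁴
  hole: d = -57.4072 mm → contributes −165 855 mm⁴
Total I = 38 775 289 mm⁴.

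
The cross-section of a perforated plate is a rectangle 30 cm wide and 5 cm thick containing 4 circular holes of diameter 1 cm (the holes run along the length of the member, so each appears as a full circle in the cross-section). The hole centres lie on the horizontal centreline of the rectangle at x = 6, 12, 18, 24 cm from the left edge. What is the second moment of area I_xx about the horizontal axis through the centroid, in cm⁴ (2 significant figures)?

Decompose the section into non-overlapping parts with the origin at the bottom-left of its bounding rectangle.
Plate: 30 × 5, A = 150 cm², y = 2.5 cm, Ī = 312.5 cm⁴.
Hole 1 (subtracted): ⌀1, A = 0.7854 cm², y = 2.5 cm, Ī = 0.04909 cm⁴.
Hole 2 (subtracted): ⌀1, A = 0.7854 cm², y = 2.5 cm, Ī = 0.04909 cm⁴.
Hole 3 (subtracted): ⌀1, A = 0.7854 cm², y = 2.5 cm, Ī = 0.04909 cm⁴.
Hole 4 (subtracted): ⌀1, A = 0.7854 cm², y = 2.5 cm, Ī = 0.04909 cm⁴.
By symmetry the centroid is at mid-height, ȳ = 2.5 cm.
All pieces are centred on the horizontal axis through the centroid, so I = ΣĪ (holes subtracted) = 312.3 cm⁴.

I_xx ≈ 310 cm⁴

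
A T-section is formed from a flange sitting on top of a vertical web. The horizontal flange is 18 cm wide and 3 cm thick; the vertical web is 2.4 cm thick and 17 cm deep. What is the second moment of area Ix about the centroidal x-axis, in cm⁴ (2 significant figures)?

Decompose the section into non-overlapping parts with the origin at the bottom-left of its bounding rectangle.
Flange: 18 × 3, A = 54 cm², y = 18.5 cm, Ī = 40.5 cm⁴.
Web: 2.4 × 17, A = 40.8 cm², y = 8.5 cm, Ī = 982.6 cm⁴.
Centroid: ȳ = ΣA·y / ΣA = 14.2 cm.
Transfer each piece to the centroidal x-axis using Ī + A·d² with d = y − 14.2:
  flange: d = 4.304 cm → contributes +1 041 cm⁴
  web: d = -5.696 cm → contributes +2 306 cm⁴
Total I = 3 347 cm⁴.

Ix ≈ 3300 cm⁴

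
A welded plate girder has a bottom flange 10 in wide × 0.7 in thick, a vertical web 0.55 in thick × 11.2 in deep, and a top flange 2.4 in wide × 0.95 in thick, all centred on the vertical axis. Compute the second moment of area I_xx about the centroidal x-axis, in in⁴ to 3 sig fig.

I_xx ≈ 347 in⁴

Decompose the section into non-overlapping parts with the origin at the bottom-left of its bounding rectangle.
Bottom plate: 10 × 0.7, A = 7 in², y = 0.35 in, Ī = 0.28583 in⁴.
Web plate: 0.55 × 11.2, A = 6.16 in², y = 6.3 in, Ī = 64.393 in⁴.
Top plate: 2.4 × 0.95, A = 2.28 in², y = 12.375 in, Ī = 0.17148 in⁴.
Centroid: ȳ = ΣA·y / ΣA = 4.4995 in.
Transfer each piece to the centroidal x-axis using Ī + A·d² with d = y − 4.4995:
  bottom plate: d = -4.1495 in → contributes +120.82 in⁴
  web plate: d = 1.8005 in → contributes +84.361 in⁴
  top plate: d = 7.8755 in → contributes +141.58 in⁴
Total I = 346.76 in⁴.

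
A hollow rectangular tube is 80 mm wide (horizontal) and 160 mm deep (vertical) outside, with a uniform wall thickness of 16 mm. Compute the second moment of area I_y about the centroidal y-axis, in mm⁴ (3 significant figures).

Treat the section as a set of non-overlapping primitives; coordinates are from the bounding-box lower-left.
Outer rectangle: 80 × 160, A = 12 800 mm², x = 40 mm, Ī = 6 826 667 mm⁴.
Inner void (subtracted): 48 × 128, A = 6 144 mm², x = 40 mm, Ī = 1 179 648 mm⁴.
By symmetry the centroid is at mid-width, x̄ = 40 mm.
All pieces are centred on the centroidal y-axis, so I = ΣĪ (holes subtracted) = 5 647 019 mm⁴.

I_y ≈ 5.65 × 10⁶ mm⁴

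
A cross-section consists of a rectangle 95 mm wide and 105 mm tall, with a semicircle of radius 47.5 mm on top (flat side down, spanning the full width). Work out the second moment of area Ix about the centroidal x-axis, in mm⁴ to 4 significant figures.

Split into non-overlapping primitives; take the origin at the lower-left of the bounding box.
Rectangular body: 95 × 105, A = 9 975 mm², y = 52.5 mm, Ī = 9 164 531 mm⁴.
Semicircular cap: semicircle r = 47.5, A = 3544.11 mm², y = 125.16 mm, Ī = 558 736 mm⁴.
Centroid: ȳ = ΣA·y / ΣA = 71.5481 mm.
Transfer each piece to the centroidal x-axis using Ī + A·d² with d = y − 71.5481:
  rectangular body: d = -19.0481 mm → contributes +12 783 770 mm⁴
  semicircular cap: d = 53.6115 mm → contributes +10 745 191 mm⁴
Total I = 23 528 961 mm⁴.

Ix ≈ 2.353 × 10⁷ mm⁴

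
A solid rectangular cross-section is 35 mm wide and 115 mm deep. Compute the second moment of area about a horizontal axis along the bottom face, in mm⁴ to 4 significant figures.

I_base ≈ 1.774 × 10⁷ mm⁴

The section: 35 × 115, A = 4 025 mm², y = 57.5 mm, Ī = 4 435 885 mm⁴.
Transfer it to a horizontal axis along the bottom face using Ī + A·d² with d = y − 0:
  the section: d = 57.5 mm → contributes +17 743 542 mm⁴
Total I = 17 743 542 mm⁴.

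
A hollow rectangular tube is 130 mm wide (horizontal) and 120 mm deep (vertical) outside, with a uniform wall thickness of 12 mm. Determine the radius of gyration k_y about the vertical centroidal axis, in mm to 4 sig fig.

k_y ≈ 47.89 mm

Split into non-overlapping primitives; take the origin at the lower-left of the bounding box.
Outer rectangle: 130 × 120, A = 15 600 mm², x = 65 mm, Ī = 21 970 000 mm⁴.
Inner void (subtracted): 106 × 96, A = 10 176 mm², x = 65 mm, Ī = 9 528 128 mm⁴.
By symmetry the centroid is at mid-width, x̄ = 65 mm.
All pieces are centred on the vertical centroidal axis, so I = ΣĪ (holes subtracted) = 12 441 872 mm⁴.
Radius of gyration: k = √(I/A) = √(12 441 872 / 5 424) = 47.8942 mm.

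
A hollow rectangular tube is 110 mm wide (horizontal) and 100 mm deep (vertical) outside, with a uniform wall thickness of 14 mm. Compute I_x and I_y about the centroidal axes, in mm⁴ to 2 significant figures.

I_x ≈ 6.6 × 10⁶ mm⁴, I_y ≈ 7.8 × 10⁶ mm⁴

Split into non-overlapping primitives; take the origin at the lower-left of the bounding box.
Outer rectangle: 110 × 100, A = 11 000 mm², y = 50 mm, Ī = 9 166 667 mm⁴.
Inner void (subtracted): 82 × 72, A = 5 904 mm², y = 50 mm, Ī = 2 550 528 mm⁴.
By symmetry the centroid is at mid-height, ȳ = 50 mm.
All pieces are centred on the centroidal x-axis, so I = ΣĪ (holes subtracted) = 6 616 139 mm⁴.
Repeating about the centroidal y-axis gives I_y = 7 783 459 mm⁴.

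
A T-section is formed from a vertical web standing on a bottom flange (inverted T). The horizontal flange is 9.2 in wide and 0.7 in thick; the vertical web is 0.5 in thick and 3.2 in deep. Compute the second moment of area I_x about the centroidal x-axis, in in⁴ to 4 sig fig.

Decompose the section into non-overlapping parts with the origin at the bottom-left of its bounding rectangle.
Flange: 9.2 × 0.7, A = 6.44 in², y = 0.35 in, Ī = 0.262967 in⁴.
Web: 0.5 × 3.2, A = 1.6 in², y = 2.3 in, Ī = 1.36533 in⁴.
Centroid: ȳ = ΣA·y / ΣA = 0.73806 in.
Transfer each piece to the centroidal x-axis using Ī + A·d² with d = y − 0.73806:
  flange: d = -0.38806 in → contributes +1.23277 in⁴
  web: d = 1.56194 in → contributes +5.26879 in⁴
Total I = 6.50155 in⁴.

I_x ≈ 6.502 in⁴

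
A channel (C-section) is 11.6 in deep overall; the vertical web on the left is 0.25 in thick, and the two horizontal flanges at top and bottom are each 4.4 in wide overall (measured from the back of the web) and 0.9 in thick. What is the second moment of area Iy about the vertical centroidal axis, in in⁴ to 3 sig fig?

Decompose the section into non-overlapping parts with the origin at the bottom-left of its bounding rectangle.
Web: 0.25 × 11.6, A = 2.9 in², x = 0.125 in, Ī = 0.015104 in⁴.
Top flange (beyond web): 4.15 × 0.9, A = 3.735 in², x = 2.325 in, Ī = 5.3605 in⁴.
Bottom flange (beyond web): 4.15 × 0.9, A = 3.735 in², x = 2.325 in, Ī = 5.3605 in⁴.
Centroid: x̄ = ΣA·x / ΣA = 1.7098 in.
Transfer each piece to the vertical centroidal axis using Ī + A·d² with d = x − 1.7098:
  web: d = -1.5848 in → contributes +7.2984 in⁴
  top flange (beyond web): d = 0.61524 in → contributes +6.7743 in⁴
  bottom flange (beyond web): d = 0.61524 in → contributes +6.7743 in⁴
Total I = 20.847 in⁴.

Iy ≈ 20.8 in⁴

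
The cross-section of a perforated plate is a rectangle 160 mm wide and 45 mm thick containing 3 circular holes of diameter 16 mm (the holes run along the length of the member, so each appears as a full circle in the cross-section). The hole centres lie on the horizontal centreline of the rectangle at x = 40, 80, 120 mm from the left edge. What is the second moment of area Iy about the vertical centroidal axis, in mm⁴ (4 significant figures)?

Decompose the section into non-overlapping parts with the origin at the bottom-left of its bounding rectangle.
Plate: 160 × 45, A = 7 200 mm², x = 80 mm, Ī = 15 360 000 mm⁴.
Hole 1 (subtracted): ⌀16, A = 201.062 mm², x = 40 mm, Ī = 3216.99 mm⁴.
Hole 2 (subtracted): ⌀16, A = 201.062 mm², x = 80 mm, Ī = 3216.99 mm⁴.
Hole 3 (subtracted): ⌀16, A = 201.062 mm², x = 120 mm, Ī = 3216.99 mm⁴.
By symmetry the centroid is at mid-width, x̄ = 80 mm.
Transfer each piece to the vertical centroidal axis using Ī + A·d² with d = x − 80:
  plate: d = 0 mm → contributes +15 360 000 mm⁴
  hole 1: d = -40 mm → contributes −324 916 mm⁴
  hole 2: d = 0 mm → contributes −3216.99 mm⁴
  hole 3: d = 40 mm → contributes −324 916 mm⁴
Total I = 14 706 951 mm⁴.

Iy ≈ 1.471 × 10⁷ mm⁴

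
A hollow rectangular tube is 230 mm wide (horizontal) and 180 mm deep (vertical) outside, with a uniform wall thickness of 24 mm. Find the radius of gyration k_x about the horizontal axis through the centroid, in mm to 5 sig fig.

Treat the section as a set of non-overlapping primitives; coordinates are from the bounding-box lower-left.
Outer rectangle: 230 × 180, A = 41 400 mm², y = 90 mm, Ī = 111 780 000 mm⁴.
Inner void (subtracted): 182 × 132, A = 24 024 mm², y = 90 mm, Ī = 34 882 848 mm⁴.
By symmetry the centroid is at mid-height, ȳ = 90 mm.
All pieces are centred on the horizontal axis through the centroid, so I = ΣĪ (holes subtracted) = 76 897 152 mm⁴.
Radius of gyration: k = √(I/A) = √(76 897 152 / 17 376) = 66.52429 mm.

k_x ≈ 66.524 mm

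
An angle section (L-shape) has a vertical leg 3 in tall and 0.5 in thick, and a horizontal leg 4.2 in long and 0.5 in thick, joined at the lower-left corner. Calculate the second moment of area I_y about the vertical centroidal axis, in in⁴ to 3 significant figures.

Split into non-overlapping primitives; take the origin at the lower-left of the bounding box.
Vertical leg: 0.5 × 3, A = 1.5 in², x = 0.25 in, Ī = 0.03125 in⁴.
Horizontal leg (remainder): 3.7 × 0.5, A = 1.85 in², x = 2.35 in, Ī = 2.1105 in⁴.
Centroid: x̄ = ΣA·x / ΣA = 1.4097 in.
Transfer each piece to the vertical centroidal axis using Ī + A·d² with d = x − 1.4097:
  vertical leg: d = -1.1597 in → contributes +2.0486 in⁴
  horizontal leg (remainder): d = 0.9403 in → contributes +3.7462 in⁴
Total I = 5.7949 in⁴.

I_y ≈ 5.79 in⁴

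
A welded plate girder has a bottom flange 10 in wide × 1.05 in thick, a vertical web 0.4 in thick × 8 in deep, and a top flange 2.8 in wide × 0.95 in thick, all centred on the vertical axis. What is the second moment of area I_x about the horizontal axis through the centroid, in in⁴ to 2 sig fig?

I_x ≈ 210 in⁴

Treat the section as a set of non-overlapping primitives; coordinates are from the bounding-box lower-left.
Bottom plate: 10 × 1.05, A = 10.5 in², y = 0.525 in, Ī = 0.9647 in⁴.
Web plate: 0.4 × 8, A = 3.2 in², y = 5.05 in, Ī = 17.07 in⁴.
Top plate: 2.8 × 0.95, A = 2.66 in², y = 9.525 in, Ī = 0.2001 in⁴.
Centroid: ȳ = ΣA·y / ΣA = 2.873 in.
Transfer each piece to the horizontal axis through the centroid using Ī + A·d² with d = y − 2.873:
  bottom plate: d = -2.348 in → contributes +58.87 in⁴
  web plate: d = 2.177 in → contributes +32.23 in⁴
  top plate: d = 6.652 in → contributes +117.9 in⁴
Total I = 209 in⁴.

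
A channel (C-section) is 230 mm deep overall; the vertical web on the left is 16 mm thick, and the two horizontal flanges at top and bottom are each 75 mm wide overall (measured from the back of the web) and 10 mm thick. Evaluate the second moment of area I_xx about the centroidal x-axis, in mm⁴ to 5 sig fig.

I_xx ≈ 3.0511 × 10⁷ mm⁴

Break the section into simple shapes (no overlaps), measuring from the bottom-left corner of the bounding box.
Web: 16 × 230, A = 3 680 mm², y = 115 mm, Ī = 16 222 667 mm⁴.
Top flange (beyond web): 59 × 10, A = 590 mm², y = 225 mm, Ī = 4916.667 mm⁴.
Bottom flange (beyond web): 59 × 10, A = 590 mm², y = 5 mm, Ī = 4916.667 mm⁴.
By symmetry the centroid is at mid-height, ȳ = 115 mm.
Transfer each piece to the centroidal x-axis using Ī + A·d² with d = y − 115:
  web: d = 0 mm → contributes +16 222 667 mm⁴
  top flange (beyond web): d = 110 mm → contributes +7 143 917 mm⁴
  bottom flange (beyond web): d = -110 mm → contributes +7 143 917 mm⁴
Total I = 30 510 500 mm⁴.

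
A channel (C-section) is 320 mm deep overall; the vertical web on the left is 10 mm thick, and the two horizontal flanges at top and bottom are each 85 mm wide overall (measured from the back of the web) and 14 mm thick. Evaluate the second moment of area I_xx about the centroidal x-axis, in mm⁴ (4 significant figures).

Treat the section as a set of non-overlapping primitives; coordinates are from the bounding-box lower-left.
Web: 10 × 320, A = 3 200 mm², y = 160 mm, Ī = 27 306 667 mm⁴.
Top flange (beyond web): 75 × 14, A = 1 050 mm², y = 313 mm, Ī = 17 150 mm⁴.
Bottom flange (beyond web): 75 × 14, A = 1 050 mm², y = 7 mm, Ī = 17 150 mm⁴.
By symmetry the centroid is at mid-height, ȳ = 160 mm.
Transfer each piece to the centroidal x-axis using Ī + A·d² with d = y − 160:
  web: d = 0 mm → contributes +27 306 667 mm⁴
  top flange (beyond web): d = 153 mm → contributes +24 596 600 mm⁴
  bottom flange (beyond web): d = -153 mm → contributes +24 596 600 mm⁴
Total I = 76 499 867 mm⁴.

I_xx ≈ 7.650 × 10⁷ mm⁴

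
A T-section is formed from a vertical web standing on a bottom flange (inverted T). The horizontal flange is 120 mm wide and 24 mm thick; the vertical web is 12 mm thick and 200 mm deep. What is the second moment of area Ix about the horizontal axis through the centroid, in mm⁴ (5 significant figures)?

Treat the section as a set of non-overlapping primitives; coordinates are from the bounding-box lower-left.
Flange: 120 × 24, A = 2 880 mm², y = 12 mm, Ī = 138 240 mm⁴.
Web: 12 × 200, A = 2 400 mm², y = 124 mm, Ī = 8 000 000 mm⁴.
Centroid: ȳ = ΣA·y / ΣA = 62.90909 mm.
Transfer each piece to the horizontal axis through the centroid using Ī + A·d² with d = y − 62.90909:
  flange: d = -50.90909 mm → contributes +7 602 438 mm⁴
  web: d = 61.09091 mm → contributes +16 957 038 mm⁴
Total I = 24 559 476 mm⁴.

Ix ≈ 2.4559 × 10⁷ mm⁴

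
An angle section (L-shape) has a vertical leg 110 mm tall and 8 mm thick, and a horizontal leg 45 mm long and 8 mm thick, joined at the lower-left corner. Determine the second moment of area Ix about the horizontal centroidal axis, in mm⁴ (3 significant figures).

Break the section into simple shapes (no overlaps), measuring from the bottom-left corner of the bounding box.
Vertical leg: 8 × 110, A = 880 mm², y = 55 mm, Ī = 887 333 mm⁴.
Horizontal leg (remainder): 37 × 8, A = 296 mm², y = 4 mm, Ī = 1578.7 mm⁴.
Centroid: ȳ = ΣA·y / ΣA = 42.163 mm.
Transfer each piece to the horizontal centroidal axis using Ī + A·d² with d = y − 42.163:
  vertical leg: d = 12.837 mm → contributes +1 032 341 mm⁴
  horizontal leg (remainder): d = -38.163 mm → contributes +432 683 mm⁴
Total I = 1 465 025 mm⁴.

Ix ≈ 1.47 × 10⁶ mm⁴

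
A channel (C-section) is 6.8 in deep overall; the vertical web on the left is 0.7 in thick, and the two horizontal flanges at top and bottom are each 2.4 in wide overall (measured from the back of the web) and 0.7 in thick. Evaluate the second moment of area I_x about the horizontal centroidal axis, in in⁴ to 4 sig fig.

Treat the section as a set of non-overlapping primitives; coordinates are from the bounding-box lower-left.
Web: 0.7 × 6.8, A = 4.76 in², y = 3.4 in, Ī = 18.3419 in⁴.
Top flange (beyond web): 1.7 × 0.7, A = 1.19 in², y = 6.45 in, Ī = 0.0485917 in⁴.
Bottom flange (beyond web): 1.7 × 0.7, A = 1.19 in², y = 0.35 in, Ī = 0.0485917 in⁴.
By symmetry the centroid is at mid-height, ȳ = 3.4 in.
Transfer each piece to the horizontal centroidal axis using Ī + A·d² with d = y − 3.4:
  web: d = 0 in → contributes +18.3419 in⁴
  top flange (beyond web): d = 3.05 in → contributes +11.1186 in⁴
  bottom flange (beyond web): d = -3.05 in → contributes +11.1186 in⁴
Total I = 40.579 in⁴.

I_x ≈ 40.58 in⁴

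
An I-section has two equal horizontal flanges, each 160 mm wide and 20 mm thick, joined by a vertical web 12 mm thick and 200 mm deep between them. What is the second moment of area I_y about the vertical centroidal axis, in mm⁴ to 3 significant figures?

Break the section into simple shapes (no overlaps), measuring from the bottom-left corner of the bounding box.
Bottom flange: 160 × 20, A = 3 200 mm², x = 80 mm, Ī = 6 826 667 mm⁴.
Web: 12 × 200, A = 2 400 mm², x = 80 mm, Ī = 28 800 mm⁴.
Top flange: 160 × 20, A = 3 200 mm², x = 80 mm, Ī = 6 826 667 mm⁴.
By symmetry the centroid is at mid-width, x̄ = 80 mm.
All pieces are centred on the vertical centroidal axis, so I = ΣĪ = 13 682 133 mm⁴.

I_y ≈ 1.37 × 10⁷ mm⁴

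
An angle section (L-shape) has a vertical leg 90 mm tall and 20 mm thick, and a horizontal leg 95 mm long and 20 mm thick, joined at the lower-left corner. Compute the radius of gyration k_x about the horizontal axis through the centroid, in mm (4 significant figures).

Treat the section as a set of non-overlapping primitives; coordinates are from the bounding-box lower-left.
Vertical leg: 20 × 90, A = 1 800 mm², y = 45 mm, Ī = 1 215 000 mm⁴.
Horizontal leg (remainder): 75 × 20, A = 1 500 mm², y = 10 mm, Ī = 50 000 mm⁴.
Centroid: ȳ = ΣA·y / ΣA = 29.0909 mm.
Transfer each piece to the horizontal axis through the centroid using Ī + A·d² with d = y − 29.0909:
  vertical leg: d = 15.9091 mm → contributes +1 670 579 mm⁴
  horizontal leg (remainder): d = -19.0909 mm → contributes +596 694 mm⁴
Total I = 2 267 273 mm⁴.
Radius of gyration: k = √(I/A) = √(2 267 273 / 3 300) = 26.2117 mm.

k_x ≈ 26.21 mm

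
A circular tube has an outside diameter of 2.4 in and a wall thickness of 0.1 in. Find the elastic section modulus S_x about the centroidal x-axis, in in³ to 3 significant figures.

S_x ≈ 0.399 in³

Break the section into simple shapes (no overlaps), measuring from the bottom-left corner of the bounding box.
Outer circle: ⌀2.4, A = 4.5239 in², y = 1.2 in, Ī = 1.6286 in⁴.
Bore (subtracted): ⌀2.2, A = 3.8013 in², y = 1.2 in, Ī = 1.1499 in⁴.
By symmetry the centroid is at mid-height, ȳ = 1.2 in.
All pieces are centred on the centroidal x-axis, so I = ΣĪ (holes subtracted) = 0.4787 in⁴.
Extreme fibre distance c = 1.2 in; S = I/c = 0.39892 in³.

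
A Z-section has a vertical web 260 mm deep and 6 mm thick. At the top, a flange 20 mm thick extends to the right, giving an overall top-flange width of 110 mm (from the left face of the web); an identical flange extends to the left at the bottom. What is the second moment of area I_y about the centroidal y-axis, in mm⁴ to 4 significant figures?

Split into non-overlapping primitives; take the origin at the lower-left of the bounding box.
Web: 6 × 260, A = 1 560 mm², x = 107 mm, Ī = 4 680 mm⁴.
Top flange (beyond web): 104 × 20, A = 2 080 mm², x = 162 mm, Ī = 1 874 773 mm⁴.
Bottom flange (beyond web): 104 × 20, A = 2 080 mm², x = 52 mm, Ī = 1 874 773 mm⁴.
Centroid: x̄ = ΣA·x / ΣA = 107 mm.
Transfer each piece to the centroidal y-axis using Ī + A·d² with d = x − 107:
  web: d = 0 mm → contributes +4 680 mm⁴
  top flange (beyond web): d = 55 mm → contributes +8 166 773 mm⁴
  bottom flange (beyond web): d = -55 mm → contributes +8 166 773 mm⁴
Total I = 16 338 227 mm⁴.

I_y ≈ 1.634 × 10⁷ mm⁴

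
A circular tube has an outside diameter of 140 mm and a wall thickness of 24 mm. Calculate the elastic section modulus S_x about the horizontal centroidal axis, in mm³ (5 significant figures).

Decompose the section into non-overlapping parts with the origin at the bottom-left of its bounding rectangle.
Outer circle: ⌀140, A = 15393.8 mm², y = 70 mm, Ī = 18 857 410 mm⁴.
Bore (subtracted): ⌀92, A = 6647.61 mm², y = 70 mm, Ī = 3 516 586 mm⁴.
By symmetry the centroid is at mid-height, ȳ = 70 mm.
All pieces are centred on the horizontal centroidal axis, so I = ΣĪ (holes subtracted) = 15 340 824 mm⁴.
Extreme fibre distance c = 70 mm; S = I/c = 219154.6 mm³.

S_x ≈ 2.1915 × 10⁵ mm³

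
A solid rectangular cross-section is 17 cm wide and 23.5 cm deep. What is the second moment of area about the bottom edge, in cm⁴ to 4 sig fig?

I_base ≈ 7.354 × 10⁴ cm⁴

The section: 17 × 23.5, A = 399.5 cm², y = 11.75 cm, Ī = 18385.3 cm⁴.
Transfer it to the base of the section using Ī + A·d² with d = y − 0:
  the section: d = 11.75 cm → contributes +73541.3 cm⁴
Total I = 73541.3 cm⁴.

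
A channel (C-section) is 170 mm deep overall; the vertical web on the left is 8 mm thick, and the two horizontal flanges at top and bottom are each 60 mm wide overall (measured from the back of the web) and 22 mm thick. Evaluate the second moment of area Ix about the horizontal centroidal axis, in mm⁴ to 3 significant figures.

Ix ≈ 1.59 × 10⁷ mm⁴

Break the section into simple shapes (no overlaps), measuring from the bottom-left corner of the bounding box.
Web: 8 × 170, A = 1 360 mm², y = 85 mm, Ī = 3 275 333 mm⁴.
Top flange (beyond web): 52 × 22, A = 1 144 mm², y = 159 mm, Ī = 46 141 mm⁴.
Bottom flange (beyond web): 52 × 22, A = 1 144 mm², y = 11 mm, Ī = 46 141 mm⁴.
By symmetry the centroid is at mid-height, ȳ = 85 mm.
Transfer each piece to the horizontal centroidal axis using Ī + A·d² with d = y − 85:
  web: d = 0 mm → contributes +3 275 333 mm⁴
  top flange (beyond web): d = 74 mm → contributes +6 310 685 mm⁴
  bottom flange (beyond web): d = -74 mm → contributes +6 310 685 mm⁴
Total I = 15 896 704 mm⁴.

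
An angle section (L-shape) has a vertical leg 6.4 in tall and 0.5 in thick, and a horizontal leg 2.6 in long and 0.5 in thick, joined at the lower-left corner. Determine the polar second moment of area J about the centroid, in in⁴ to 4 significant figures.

J ≈ 19.61 in⁴

Split into non-overlapping primitives; take the origin at the lower-left of the bounding box.
Vertical leg: 0.5 × 6.4, A = 3.2 in², y = 3.2 in, Ī = 10.9227 in⁴.
Horizontal leg (remainder): 2.1 × 0.5, A = 1.05 in², y = 0.25 in, Ī = 0.021875 in⁴.
Centroid: ȳ = ΣA·y / ΣA = 2.47118 in.
Transfer each piece to the centroidal x-axis using Ī + A·d² with d = y − 2.47118:
  vertical leg: d = 0.728824 in → contributes +12.6225 in⁴
  horizontal leg (remainder): d = -2.22118 in → contributes +5.20218 in⁴
Total I = 17.8246 in⁴.
For the y-axis: x̄ = 0.571176 in.
Repeating about the centroidal y-axis gives I_y = 1.78864 in⁴.
Polar second moment: J = I_x + I_y = 19.6133 in⁴.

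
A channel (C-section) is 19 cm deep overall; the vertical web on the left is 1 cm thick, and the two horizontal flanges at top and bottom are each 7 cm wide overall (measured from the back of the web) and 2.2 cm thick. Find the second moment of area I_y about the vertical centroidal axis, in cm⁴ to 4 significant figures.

I_y ≈ 216.1 cm⁴

Decompose the section into non-overlapping parts with the origin at the bottom-left of its bounding rectangle.
Web: 1 × 19, A = 19 cm², x = 0.5 cm, Ī = 1.58333 cm⁴.
Top flange (beyond web): 6 × 2.2, A = 13.2 cm², x = 4 cm, Ī = 39.6 cm⁴.
Bottom flange (beyond web): 6 × 2.2, A = 13.2 cm², x = 4 cm, Ī = 39.6 cm⁴.
Centroid: x̄ = ΣA·x / ΣA = 2.53524 cm.
Transfer each piece to the vertical centroidal axis using Ī + A·d² with d = x − 2.53524:
  web: d = -2.03524 cm → contributes +80.2853 cm⁴
  top flange (beyond web): d = 1.46476 cm → contributes +67.9208 cm⁴
  bottom flange (beyond web): d = 1.46476 cm → contributes +67.9208 cm⁴
Total I = 216.127 cm⁴.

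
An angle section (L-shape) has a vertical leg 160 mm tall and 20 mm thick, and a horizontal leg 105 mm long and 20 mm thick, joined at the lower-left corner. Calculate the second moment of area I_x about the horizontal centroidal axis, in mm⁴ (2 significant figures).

I_x ≈ 1.2 × 10⁷ mm⁴

Decompose the section into non-overlapping parts with the origin at the bottom-left of its bounding rectangle.
Vertical leg: 20 × 160, A = 3 200 mm², y = 80 mm, Ī = 6 826 667 mm⁴.
Horizontal leg (remainder): 85 × 20, A = 1 700 mm², y = 10 mm, Ī = 56 667 mm⁴.
Centroid: ȳ = ΣA·y / ΣA = 55.71 mm.
Transfer each piece to the horizontal centroidal axis using Ī + A·d² with d = y − 55.71:
  vertical leg: d = 24.29 mm → contributes +8 714 014 mm⁴
  horizontal leg (remainder): d = -45.71 mm → contributes +3 609 320 mm⁴
Total I = 12 323 333 mm⁴.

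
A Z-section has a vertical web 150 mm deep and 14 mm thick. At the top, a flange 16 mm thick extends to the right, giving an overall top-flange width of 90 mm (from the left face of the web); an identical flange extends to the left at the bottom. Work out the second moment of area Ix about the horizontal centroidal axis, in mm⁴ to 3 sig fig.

Ix ≈ 1.49 × 10⁷ mm⁴

Split into non-overlapping primitives; take the origin at the lower-left of the bounding box.
Web: 14 × 150, A = 2 100 mm², y = 75 mm, Ī = 3 937 500 mm⁴.
Top flange (beyond web): 76 × 16, A = 1 216 mm², y = 142 mm, Ī = 25 941 mm⁴.
Bottom flange (beyond web): 76 × 16, A = 1 216 mm², y = 8 mm, Ī = 25 941 mm⁴.
Centroid: ȳ = ΣA·y / ΣA = 75 mm.
Transfer each piece to the horizontal centroidal axis using Ī + A·d² with d = y − 75:
  web: d = 0 mm → contributes +3 937 500 mm⁴
  top flange (beyond web): d = 67 mm → contributes +5 484 565 mm⁴
  bottom flange (beyond web): d = -67 mm → contributes +5 484 565 mm⁴
Total I = 14 906 631 mm⁴.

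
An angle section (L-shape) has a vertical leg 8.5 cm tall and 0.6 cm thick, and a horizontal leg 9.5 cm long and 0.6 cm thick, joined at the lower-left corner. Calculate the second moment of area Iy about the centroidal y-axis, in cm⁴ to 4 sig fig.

Split into non-overlapping primitives; take the origin at the lower-left of the bounding box.
Vertical leg: 0.6 × 8.5, A = 5.1 cm², x = 0.3 cm, Ī = 0.153 cm⁴.
Horizontal leg (remainder): 8.9 × 0.6, A = 5.34 cm², x = 5.05 cm, Ī = 35.2485 cm⁴.
Centroid: x̄ = ΣA·x / ΣA = 2.7296 cm.
Transfer each piece to the centroidal y-axis using Ī + A·d² with d = x − 2.7296:
  vertical leg: d = -2.4296 cm → contributes +30.258 cm⁴
  horizontal leg (remainder): d = 2.3204 cm → contributes +64.0004 cm⁴
Total I = 94.2585 cm⁴.

Iy ≈ 94.26 cm⁴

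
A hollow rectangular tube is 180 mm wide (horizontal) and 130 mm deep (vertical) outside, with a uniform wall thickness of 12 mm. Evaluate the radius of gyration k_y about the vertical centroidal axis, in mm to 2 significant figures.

k_y ≈ 66 mm

Split into non-overlapping primitives; take the origin at the lower-left of the bounding box.
Outer rectangle: 180 × 130, A = 23 400 mm², x = 90 mm, Ī = 63 180 000 mm⁴.
Inner void (subtracted): 156 × 106, A = 16 536 mm², x = 90 mm, Ī = 33 535 008 mm⁴.
By symmetry the centroid is at mid-width, x̄ = 90 mm.
All pieces are centred on the vertical centroidal axis, so I = ΣĪ (holes subtracted) = 29 644 992 mm⁴.
Radius of gyration: k = √(I/A) = √(29 644 992 / 6 864) = 65.72 mm.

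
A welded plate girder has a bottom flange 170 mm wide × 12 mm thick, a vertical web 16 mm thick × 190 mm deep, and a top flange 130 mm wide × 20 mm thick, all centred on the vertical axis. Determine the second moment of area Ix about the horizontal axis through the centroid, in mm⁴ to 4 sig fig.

Ix ≈ 5.815 × 10⁷ mm⁴

Decompose the section into non-overlapping parts with the origin at the bottom-left of its bounding rectangle.
Bottom plate: 170 × 12, A = 2 040 mm², y = 6 mm, Ī = 24 480 mm⁴.
Web plate: 16 × 190, A = 3 040 mm², y = 107 mm, Ī = 9 145 333 mm⁴.
Top plate: 130 × 20, A = 2 600 mm², y = 212 mm, Ī = 86666.7 mm⁴.
Centroid: ȳ = ΣA·y / ΣA = 115.719 mm.
Transfer each piece to the horizontal axis through the centroid using Ī + A·d² with d = y − 115.719:
  bottom plate: d = -109.719 mm → contributes +24 582 416 mm⁴
  web plate: d = -8.71875 mm → contributes +9 376 424 mm⁴
  top plate: d = 96.2813 mm → contributes +24 188 872 mm⁴
Total I = 58 147 713 mm⁴.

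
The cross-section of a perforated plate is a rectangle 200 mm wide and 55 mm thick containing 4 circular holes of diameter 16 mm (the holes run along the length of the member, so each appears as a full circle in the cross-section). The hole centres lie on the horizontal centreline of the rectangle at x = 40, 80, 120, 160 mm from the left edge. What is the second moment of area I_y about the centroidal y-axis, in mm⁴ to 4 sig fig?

Treat the section as a set of non-overlapping primitives; coordinates are from the bounding-box lower-left.
Plate: 200 × 55, A = 11 000 mm², x = 100 mm, Ī = 36 666 667 mm⁴.
Hole 1 (subtracted): ⌀16, A = 201.062 mm², x = 40 mm, Ī = 3216.99 mm⁴.
Hole 2 (subtracted): ⌀16, A = 201.062 mm², x = 80 mm, Ī = 3216.99 mm⁴.
Hole 3 (subtracted): ⌀16, A = 201.062 mm², x = 120 mm, Ī = 3216.99 mm⁴.
Hole 4 (subtracted): ⌀16, A = 201.062 mm², x = 160 mm, Ī = 3216.99 mm⁴.
By symmetry the centroid is at mid-width, x̄ = 100 mm.
Transfer each piece to the centroidal y-axis using Ī + A·d² with d = x − 100:
  plate: d = 0 mm → contributes +36 666 667 mm⁴
  hole 1: d = -60 mm → contributes −727 040 mm⁴
  hole 2: d = -20 mm → contributes −83641.8 mm⁴
  hole 3: d = 20 mm → contributes −83641.8 mm⁴
  hole 4: d = 60 mm → contributes −727 040 mm⁴
Total I = 35 045 303 mm⁴.

I_y ≈ 3.505 × 10⁷ mm⁴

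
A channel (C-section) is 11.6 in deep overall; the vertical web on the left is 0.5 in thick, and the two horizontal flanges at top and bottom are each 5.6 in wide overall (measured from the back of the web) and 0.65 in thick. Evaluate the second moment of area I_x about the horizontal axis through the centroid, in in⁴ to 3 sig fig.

Split into non-overlapping primitives; take the origin at the lower-left of the bounding box.
Web: 0.5 × 11.6, A = 5.8 in², y = 5.8 in, Ī = 65.037 in⁴.
Top flange (beyond web): 5.1 × 0.65, A = 3.315 in², y = 11.275 in, Ī = 0.11672 in⁴.
Bottom flange (beyond web): 5.1 × 0.65, A = 3.315 in², y = 0.325 in, Ī = 0.11672 in⁴.
By symmetry the centroid is at mid-height, ȳ = 5.8 in.
Transfer each piece to the horizontal axis through the centroid using Ī + A·d² with d = y − 5.8:
  web: d = 0 in → contributes +65.037 in⁴
  top flange (beyond web): d = 5.475 in → contributes +99.486 in⁴
  bottom flange (beyond web): d = -5.475 in → contributes +99.486 in⁴
Total I = 264.01 in⁴.

I_x ≈ 264 in⁴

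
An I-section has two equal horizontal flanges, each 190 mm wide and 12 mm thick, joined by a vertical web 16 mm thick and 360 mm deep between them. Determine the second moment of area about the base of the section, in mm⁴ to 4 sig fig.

I_base ≈ 6.005 × 10⁸ mm⁴

Break the section into simple shapes (no overlaps), measuring from the bottom-left corner of the bounding box.
Bottom flange: 190 × 12, A = 2 280 mm², y = 6 mm, Ī = 27 360 mm⁴.
Web: 16 × 360, A = 5 760 mm², y = 192 mm, Ī = 62 208 000 mm⁴.
Top flange: 190 × 12, A = 2 280 mm², y = 378 mm, Ī = 27 360 mm⁴.
Transfer each piece to the base of the section using Ī + A·d² with d = y − 0:
  bottom flange: d = 6 mm → contributes +109 440 mm⁴
  web: d = 192 mm → contributes +274 544 640 mm⁴
  top flange: d = 378 mm → contributes +325 802 880 mm⁴
Total I = 600 456 960 mm⁴.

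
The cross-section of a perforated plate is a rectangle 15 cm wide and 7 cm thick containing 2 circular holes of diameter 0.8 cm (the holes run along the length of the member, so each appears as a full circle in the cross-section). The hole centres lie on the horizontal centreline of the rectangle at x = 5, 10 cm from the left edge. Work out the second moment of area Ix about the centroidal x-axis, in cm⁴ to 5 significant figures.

Ix ≈ 428.71 cm⁴

Treat the section as a set of non-overlapping primitives; coordinates are from the bounding-box lower-left.
Plate: 15 × 7, A = 105 cm², y = 3.5 cm, Ī = 428.75 cm⁴.
Hole 1 (subtracted): ⌀0.8, A = 0.5026548 cm², y = 3.5 cm, Ī = 0.02010619 cm⁴.
Hole 2 (subtracted): ⌀0.8, A = 0.5026548 cm², y = 3.5 cm, Ī = 0.02010619 cm⁴.
By symmetry the centroid is at mid-height, ȳ = 3.5 cm.
All pieces are centred on the centroidal x-axis, so I = ΣĪ (holes subtracted) = 428.7098 cm⁴.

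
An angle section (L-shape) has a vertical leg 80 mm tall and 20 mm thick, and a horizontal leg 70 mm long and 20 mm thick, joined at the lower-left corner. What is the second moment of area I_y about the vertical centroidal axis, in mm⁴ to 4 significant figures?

Break the section into simple shapes (no overlaps), measuring from the bottom-left corner of the bounding box.
Vertical leg: 20 × 80, A = 1 600 mm², x = 10 mm, Ī = 53333.3 mm⁴.
Horizontal leg (remainder): 50 × 20, A = 1 000 mm², x = 45 mm, Ī = 208 333 mm⁴.
Centroid: x̄ = ΣA·x / ΣA = 23.4615 mm.
Transfer each piece to the vertical centroidal axis using Ī + A·d² with d = x − 23.4615:
  vertical leg: d = -13.4615 mm → contributes +343 274 mm⁴
  horizontal leg (remainder): d = 21.5385 mm → contributes +672 239 mm⁴
Total I = 1 015 513 mm⁴.

I_y ≈ 1.016 × 10⁶ mm⁴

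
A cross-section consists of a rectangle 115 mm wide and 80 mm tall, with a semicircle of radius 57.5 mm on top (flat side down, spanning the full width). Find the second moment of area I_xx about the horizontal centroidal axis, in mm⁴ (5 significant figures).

Decompose the section into non-overlapping parts with the origin at the bottom-left of its bounding rectangle.
Rectangular body: 115 × 80, A = 9 200 mm², y = 40 mm, Ī = 4 906 667 mm⁴.
Semicircular cap: semicircle r = 57.5, A = 5193.445 mm², y = 104.4038 mm, Ī = 1 199 785 mm⁴.
Centroid: ȳ = ΣA·y / ΣA = 63.23817 mm.
Transfer each piece to the horizontal centroidal axis using Ī + A·d² with d = y − 63.23817:
  rectangular body: d = -23.23817 mm → contributes +9 874 784 mm⁴
  semicircular cap: d = 41.16558 mm → contributes +10 000 625 mm⁴
Total I = 19 875 409 mm⁴.

I_xx ≈ 1.9875 × 10⁷ mm⁴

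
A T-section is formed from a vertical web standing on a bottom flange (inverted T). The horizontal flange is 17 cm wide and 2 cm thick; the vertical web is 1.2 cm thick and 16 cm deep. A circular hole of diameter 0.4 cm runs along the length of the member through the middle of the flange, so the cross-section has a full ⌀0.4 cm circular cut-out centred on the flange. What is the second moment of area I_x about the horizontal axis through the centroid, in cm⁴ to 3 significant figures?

I_x ≈ 1410 cm⁴

Break the section into simple shapes (no overlaps), measuring from the bottom-left corner of the bounding box.
Flange: 17 × 2, A = 34 cm², y = 1 cm, Ī = 11.333 cm⁴.
Web: 1.2 × 16, A = 19.2 cm², y = 10 cm, Ī = 409.6 cm⁴.
Hole (subtracted): ⌀0.4, A = 0.12566 cm², y = 1 cm, Ī = 0.0012566 cm⁴.
Centroid: ȳ = ΣA·y / ΣA = 4.2558 cm.
Transfer each piece to the horizontal axis through the centroid using Ī + A·d² with d = y − 4.2558:
  flange: d = -3.2558 cm → contributes +371.74 cm⁴
  web: d = 5.7442 cm → contributes +1043.1 cm⁴
  hole: d = -3.2558 cm → contributes −1.3333 cm⁴
Total I = 1413.5 cm⁴.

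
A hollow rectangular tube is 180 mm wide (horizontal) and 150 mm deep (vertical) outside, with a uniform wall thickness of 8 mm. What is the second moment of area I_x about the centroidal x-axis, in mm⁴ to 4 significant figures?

I_x ≈ 1.774 × 10⁷ mm⁴

Break the section into simple shapes (no overlaps), measuring from the bottom-left corner of the bounding box.
Outer rectangle: 180 × 150, A = 27 000 mm², y = 75 mm, Ī = 50 625 000 mm⁴.
Inner void (subtracted): 164 × 134, A = 21 976 mm², y = 75 mm, Ī = 32 883 421 mm⁴.
By symmetry the centroid is at mid-height, ȳ = 75 mm.
All pieces are centred on the centroidal x-axis, so I = ΣĪ (holes subtracted) = 17 741 579 mm⁴.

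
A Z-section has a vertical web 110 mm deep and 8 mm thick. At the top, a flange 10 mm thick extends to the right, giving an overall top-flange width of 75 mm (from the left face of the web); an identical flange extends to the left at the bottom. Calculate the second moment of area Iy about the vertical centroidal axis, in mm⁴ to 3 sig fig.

Iy ≈ 2.39 × 10⁶ mm⁴

Decompose the section into non-overlapping parts with the origin at the bottom-left of its bounding rectangle.
Web: 8 × 110, A = 880 mm², x = 71 mm, Ī = 4693.3 mm⁴.
Top flange (beyond web): 67 × 10, A = 670 mm², x = 108.5 mm, Ī = 250 636 mm⁴.
Bottom flange (beyond web): 67 × 10, A = 670 mm², x = 33.5 mm, Ī = 250 636 mm⁴.
Centroid: x̄ = ΣA·x / ΣA = 71 mm.
Transfer each piece to the vertical centroidal axis using Ī + A·d² with d = x − 71:
  web: d = 0 mm → contributes +4693.3 mm⁴
  top flange (beyond web): d = 37.5 mm → contributes +1 192 823 mm⁴
  bottom flange (beyond web): d = -37.5 mm → contributes +1 192 823 mm⁴
Total I = 2 390 340 mm⁴.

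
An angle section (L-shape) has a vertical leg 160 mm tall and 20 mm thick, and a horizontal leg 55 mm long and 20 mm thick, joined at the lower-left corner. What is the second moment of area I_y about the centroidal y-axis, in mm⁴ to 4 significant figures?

I_y ≈ 6.125 × 10⁵ mm⁴

Break the section into simple shapes (no overlaps), measuring from the bottom-left corner of the bounding box.
Vertical leg: 20 × 160, A = 3 200 mm², x = 10 mm, Ī = 106 667 mm⁴.
Horizontal leg (remainder): 35 × 20, A = 700 mm², x = 37.5 mm, Ī = 71458.3 mm⁴.
Centroid: x̄ = ΣA·x / ΣA = 14.9359 mm.
Transfer each piece to the centroidal y-axis using Ī + A·d² with d = x − 14.9359:
  vertical leg: d = -4.9359 mm → contributes +184 629 mm⁴
  horizontal leg (remainder): d = 22.5641 mm → contributes +427 855 mm⁴
Total I = 612 484 mm⁴.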